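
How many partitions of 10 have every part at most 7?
Let r_j(i) = number of partitions of i into parts ≤ j, for i = 0..10. r_1(i) = 1 for all i; r_j(i) = r_{j-1}(i) + r_j(i-j). Rows j = 2..7: ≤2: 1 1 2 2 3 3 4 4 5 5 6; ≤3: 1 1 2 3 4 5 7 8 10 12 14; ≤4: 1 1 2 3 5 6 9 11 15 18 23; ≤5: 1 1 2 3 5 7 10 13 18 23 30; ≤6: 1 1 2 3 5 7 11 14 20 26 35; ≤7: 1 1 2 3 5 7 11 15 21 28 38. r_7(10) = 38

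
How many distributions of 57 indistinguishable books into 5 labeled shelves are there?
C(57+5-1, 5-1) = C(61, 4) = 521855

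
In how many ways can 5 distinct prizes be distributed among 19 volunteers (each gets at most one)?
P(19,5) = 19!/(19-5)! = 1395360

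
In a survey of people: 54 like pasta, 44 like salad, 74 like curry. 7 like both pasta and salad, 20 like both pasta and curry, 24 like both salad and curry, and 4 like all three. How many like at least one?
|A∪B∪C| = 54+44+74-7-20-24+4 = 125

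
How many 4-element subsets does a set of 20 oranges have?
C(20,4) = 20!/(4!×16!) = 4845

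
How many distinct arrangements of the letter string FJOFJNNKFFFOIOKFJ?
17! / (3! × 3! × 2! × 6! × 2! × 1!) = 3430627200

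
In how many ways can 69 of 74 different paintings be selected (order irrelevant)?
C(74,69) = 74!/(69!×5!) = 16108764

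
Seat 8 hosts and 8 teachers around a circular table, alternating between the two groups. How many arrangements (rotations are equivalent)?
Fix one of the hosts: (8-1)! ways for the remaining hosts, × 8! ways for the teachers = 5040 × 40320 = 203212800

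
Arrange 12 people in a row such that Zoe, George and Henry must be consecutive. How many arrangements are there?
Treat the 3 as one block: (12-3+1)! × 3! = 3628800 × 6 = 21772800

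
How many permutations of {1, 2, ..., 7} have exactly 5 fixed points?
Choose the 5 fixed points C(7,5) = 21, derange the rest: !2 = Σ_{j=0}^{2} (-1)^j·2!/j! = 2 - 2 + 1 = 1. Product = 21 × 1 = 21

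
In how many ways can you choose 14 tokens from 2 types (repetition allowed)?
C(14+2-1, 2-1) = C(15, 1) = 15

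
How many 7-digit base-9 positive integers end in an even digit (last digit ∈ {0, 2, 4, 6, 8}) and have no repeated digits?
Last∈{0,2,4,6,8}. Last=0: 20160. Last nonzero: 4×7×P(7,5) = 70560. Total = 90720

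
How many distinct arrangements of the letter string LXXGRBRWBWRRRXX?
15! / (5! × 2! × 4! × 1! × 2! × 1!) = 113513400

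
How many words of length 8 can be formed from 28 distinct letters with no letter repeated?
P(28,8) = 28!/(28-8)! = 125318793600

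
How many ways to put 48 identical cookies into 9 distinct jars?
C(48+9-1, 9-1) = C(56, 8) = 1420494075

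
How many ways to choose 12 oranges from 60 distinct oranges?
C(60,12) = 60!/(12!×48!) = 1399358844975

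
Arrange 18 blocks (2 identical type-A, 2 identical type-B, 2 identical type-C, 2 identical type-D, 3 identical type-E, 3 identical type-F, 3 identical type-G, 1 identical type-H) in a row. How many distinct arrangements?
18! / (2! × 2! × 2! × 2! × 3! × 3! × 3! × 1!) = 1852538688000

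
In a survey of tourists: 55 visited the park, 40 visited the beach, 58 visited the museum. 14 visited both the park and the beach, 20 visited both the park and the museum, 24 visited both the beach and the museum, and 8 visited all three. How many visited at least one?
|A∪B∪C| = 55+40+58-14-20-24+8 = 103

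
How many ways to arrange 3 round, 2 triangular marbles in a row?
5! / (3! × 2!) = 10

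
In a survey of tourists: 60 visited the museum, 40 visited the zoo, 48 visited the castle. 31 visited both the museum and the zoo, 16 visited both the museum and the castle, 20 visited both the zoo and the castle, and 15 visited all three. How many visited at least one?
|A∪B∪C| = 60+40+48-31-16-20+15 = 96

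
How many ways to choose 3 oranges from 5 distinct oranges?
C(5,3) = 5!/(3!×2!) = 10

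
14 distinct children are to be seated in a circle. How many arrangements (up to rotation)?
Circular: fix one position, arrange the rest. (14-1)! = 6227020800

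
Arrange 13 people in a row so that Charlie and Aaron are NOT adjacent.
Total - adjacent = 13! - (13-1)!×2 = 6227020800 - 958003200 = 5269017600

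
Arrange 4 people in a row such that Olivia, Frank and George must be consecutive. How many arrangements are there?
Treat the 3 as one block: (4-3+1)! × 3! = 2 × 6 = 12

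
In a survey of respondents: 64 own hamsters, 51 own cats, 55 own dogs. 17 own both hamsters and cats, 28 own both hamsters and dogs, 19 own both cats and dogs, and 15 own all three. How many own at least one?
|A∪B∪C| = 64+51+55-17-28-19+15 = 121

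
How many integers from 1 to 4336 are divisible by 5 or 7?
⌊4336/5⌋ + ⌊4336/7⌋ - ⌊4336/35⌋ = 867 + 619 - 123 = 1363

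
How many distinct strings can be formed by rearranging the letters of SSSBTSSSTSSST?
13! / (9! × 3! × 1!) = 2860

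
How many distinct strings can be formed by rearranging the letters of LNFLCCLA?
8! / (3! × 1! × 2! × 1! × 1!) = 3360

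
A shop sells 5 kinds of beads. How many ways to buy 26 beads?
C(26+5-1, 5-1) = C(30, 4) = 27405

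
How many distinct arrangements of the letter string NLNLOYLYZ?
9! / (3! × 1! × 1! × 2! × 2!) = 15120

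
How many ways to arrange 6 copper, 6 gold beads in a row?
12! / (6! × 6!) = 924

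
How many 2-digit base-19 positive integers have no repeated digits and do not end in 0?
Last digit: 18 nonzero choices. First digit: 17 (nonzero, ≠last). Middle 0: P(17,0) = 1. Total = 306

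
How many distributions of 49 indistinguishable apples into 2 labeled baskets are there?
C(49+2-1, 2-1) = C(50, 1) = 50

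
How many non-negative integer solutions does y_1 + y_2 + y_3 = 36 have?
C(36+3-1, 3-1) = C(38, 2) = 703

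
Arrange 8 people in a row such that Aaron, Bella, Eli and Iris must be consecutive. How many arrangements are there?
Treat the 4 as one block: (8-4+1)! × 4! = 120 × 24 = 2880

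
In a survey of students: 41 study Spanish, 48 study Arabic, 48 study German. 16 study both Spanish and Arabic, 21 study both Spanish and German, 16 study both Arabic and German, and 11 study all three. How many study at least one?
|A∪B∪C| = 41+48+48-16-21-16+11 = 95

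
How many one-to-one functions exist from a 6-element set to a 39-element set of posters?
P(39,6) = 39!/(39-6)! = 2349088560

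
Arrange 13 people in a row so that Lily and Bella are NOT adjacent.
Total - adjacent = 13! - (13-1)!×2 = 6227020800 - 958003200 = 5269017600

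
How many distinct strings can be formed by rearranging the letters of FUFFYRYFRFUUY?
13! / (5! × 2! × 3! × 3!) = 720720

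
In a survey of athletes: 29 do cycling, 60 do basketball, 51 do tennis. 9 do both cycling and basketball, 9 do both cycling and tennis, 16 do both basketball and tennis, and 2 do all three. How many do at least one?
|A∪B∪C| = 29+60+51-9-9-16+2 = 108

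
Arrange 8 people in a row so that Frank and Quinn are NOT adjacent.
Total - adjacent = 8! - (8-1)!×2 = 40320 - 10080 = 30240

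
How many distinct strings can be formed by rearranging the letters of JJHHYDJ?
7! / (1! × 2! × 3! × 1!) = 420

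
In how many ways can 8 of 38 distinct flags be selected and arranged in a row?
P(38,8) = 38!/(38-8)! = 1971788797440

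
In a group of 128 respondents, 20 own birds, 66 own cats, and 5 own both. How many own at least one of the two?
|A∪B| = |A| + |B| - |A∩B| = 20 + 66 - 5 = 81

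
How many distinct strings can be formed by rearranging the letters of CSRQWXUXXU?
10! / (1! × 1! × 3! × 1! × 1! × 1! × 2!) = 302400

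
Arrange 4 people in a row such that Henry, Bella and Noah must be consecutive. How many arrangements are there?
Treat the 3 as one block: (4-3+1)! × 3! = 2 × 6 = 12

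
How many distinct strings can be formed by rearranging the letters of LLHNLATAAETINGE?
15! / (3! × 1! × 2! × 1! × 2! × 1! × 2! × 3!) = 4540536000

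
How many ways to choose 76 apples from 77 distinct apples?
C(77,76) = 77!/(76!×1!) = 77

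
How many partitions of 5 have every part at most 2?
Let r_j(i) = number of partitions of i into parts ≤ j, for i = 0..5. r_1(i) = 1 for all i; r_j(i) = r_{j-1}(i) + r_j(i-j). Rows j = 2..2: ≤2: 1 1 2 2 3 3. r_2(5) = 3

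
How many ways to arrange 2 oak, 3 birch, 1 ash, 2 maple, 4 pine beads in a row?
12! / (2! × 3! × 1! × 2! × 4!) = 831600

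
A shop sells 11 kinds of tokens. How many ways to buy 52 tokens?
C(52+11-1, 11-1) = C(62, 10) = 107518933731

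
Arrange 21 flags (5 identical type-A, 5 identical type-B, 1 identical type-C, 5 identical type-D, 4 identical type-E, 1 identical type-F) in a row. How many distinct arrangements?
21! / (5! × 5! × 1! × 5! × 4! × 1!) = 1231938227520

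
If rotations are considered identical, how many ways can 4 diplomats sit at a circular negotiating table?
Circular: fix one position, arrange the rest. (4-1)! = 6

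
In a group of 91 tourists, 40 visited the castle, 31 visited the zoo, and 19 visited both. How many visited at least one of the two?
|A∪B| = |A| + |B| - |A∩B| = 40 + 31 - 19 = 52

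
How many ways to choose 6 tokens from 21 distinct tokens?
C(21,6) = 21!/(6!×15!) = 54264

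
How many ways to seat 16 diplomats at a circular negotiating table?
Circular: fix one position, arrange the rest. (16-1)! = 1307674368000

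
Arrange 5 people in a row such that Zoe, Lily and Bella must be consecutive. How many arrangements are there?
Treat the 3 as one block: (5-3+1)! × 3! = 6 × 6 = 36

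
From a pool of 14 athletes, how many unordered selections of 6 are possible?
C(14,6) = 14!/(6!×8!) = 3003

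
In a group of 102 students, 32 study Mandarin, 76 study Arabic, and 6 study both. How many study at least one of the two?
|A∪B| = |A| + |B| - |A∩B| = 32 + 76 - 6 = 102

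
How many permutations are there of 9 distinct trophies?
9! = 362880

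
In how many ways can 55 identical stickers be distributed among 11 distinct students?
C(55+11-1, 11-1) = C(65, 10) = 179013799328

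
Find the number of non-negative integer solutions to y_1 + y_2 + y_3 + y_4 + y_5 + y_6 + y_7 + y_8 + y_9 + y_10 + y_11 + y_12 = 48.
C(48+12-1, 12-1) = C(59, 11) = 279871768995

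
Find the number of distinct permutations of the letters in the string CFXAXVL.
7! / (1! × 2! × 1! × 1! × 1! × 1!) = 2520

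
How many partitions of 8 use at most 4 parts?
By conjugation, equals partitions of 8 into parts ≤ 4. Let r_j(i) = number of partitions of i into parts ≤ j, for i = 0..8. r_1(i) = 1 for all i; r_j(i) = r_{j-1}(i) + r_j(i-j). Rows j = 2..4: ≤2: 1 1 2 2 3 3 4 4 5; ≤3: 1 1 2 3 4 5 7 8 10; ≤4: 1 1 2 3 5 6 9 11 15. r_4(8) = 15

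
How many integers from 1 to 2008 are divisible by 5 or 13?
⌊2008/5⌋ + ⌊2008/13⌋ - ⌊2008/65⌋ = 401 + 154 - 30 = 525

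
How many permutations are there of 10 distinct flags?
10! = 3628800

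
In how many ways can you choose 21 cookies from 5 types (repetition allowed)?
C(21+5-1, 5-1) = C(25, 4) = 12650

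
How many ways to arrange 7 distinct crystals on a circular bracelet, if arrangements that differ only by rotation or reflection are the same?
(7-1)!/2 = 720/2 = 360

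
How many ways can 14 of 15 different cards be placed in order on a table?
P(15,14) = 15!/(15-14)! = 1307674368000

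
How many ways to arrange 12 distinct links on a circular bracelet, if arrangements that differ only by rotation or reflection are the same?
(12-1)!/2 = 39916800/2 = 19958400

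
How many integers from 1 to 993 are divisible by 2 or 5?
⌊993/2⌋ + ⌊993/5⌋ - ⌊993/10⌋ = 496 + 198 - 99 = 595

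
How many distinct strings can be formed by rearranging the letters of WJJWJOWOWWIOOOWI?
16! / (2! × 3! × 6! × 5!) = 20180160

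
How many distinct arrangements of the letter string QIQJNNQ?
7! / (1! × 3! × 1! × 2!) = 420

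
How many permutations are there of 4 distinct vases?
4! = 24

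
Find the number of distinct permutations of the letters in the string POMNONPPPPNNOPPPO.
17! / (8! × 1! × 4! × 4!) = 15315300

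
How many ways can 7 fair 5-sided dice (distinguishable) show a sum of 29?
Coefficient of x^29 in (x + x² + ... + x^5)^7. By inclusion-exclusion on dice exceeding 5: Σ_j (-1)^j C(7,j)·C(29-1-5j, 6) = C(7,0)·C(28,6) - C(7,1)·C(23,6) + C(7,2)·C(18,6) - C(7,3)·C(13,6) + C(7,4)·C(8,6) = 1·376740 - 7·100947 + 21·18564 - 35·1716 + 35·28 = 875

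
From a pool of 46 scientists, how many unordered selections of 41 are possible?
C(46,41) = 46!/(41!×5!) = 1370754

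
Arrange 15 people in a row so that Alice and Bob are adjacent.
Treat as block: (15-1)! × 2! = 87178291200 × 2 = 174356582400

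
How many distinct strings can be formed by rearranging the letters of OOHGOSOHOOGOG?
13! / (3! × 2! × 7! × 1!) = 102960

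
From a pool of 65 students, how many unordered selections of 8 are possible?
C(65,8) = 65!/(8!×57!) = 5047381560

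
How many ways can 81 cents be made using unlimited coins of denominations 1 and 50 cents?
Coefficient of x^81 in 1/(1-x^1) · 1/(1-x^50). Use j coins of 50 for j = 0..⌊81/50⌋ = 1, the rest in 1s: 1 + 1 = 2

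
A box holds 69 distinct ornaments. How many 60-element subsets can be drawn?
C(69,60) = 69!/(60!×9!) = 56672074888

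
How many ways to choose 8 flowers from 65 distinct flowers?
C(65,8) = 65!/(8!×57!) = 5047381560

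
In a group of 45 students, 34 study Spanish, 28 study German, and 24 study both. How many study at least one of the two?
|A∪B| = |A| + |B| - |A∩B| = 34 + 28 - 24 = 38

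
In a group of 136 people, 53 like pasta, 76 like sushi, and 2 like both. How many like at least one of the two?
|A∪B| = |A| + |B| - |A∩B| = 53 + 76 - 2 = 127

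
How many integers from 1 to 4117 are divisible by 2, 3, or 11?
⌊4117/2⌋+⌊4117/3⌋+⌊4117/11⌋ - ⌊4117/6⌋-⌊4117/22⌋-⌊4117/33⌋ + ⌊4117/66⌋ = 2058+1372+374 - 686-187-124 + 62 = 2869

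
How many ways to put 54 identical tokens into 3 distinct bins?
C(54+3-1, 3-1) = C(56, 2) = 1540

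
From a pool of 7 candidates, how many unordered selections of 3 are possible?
C(7,3) = 7!/(3!×4!) = 35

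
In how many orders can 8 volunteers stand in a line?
8! = 40320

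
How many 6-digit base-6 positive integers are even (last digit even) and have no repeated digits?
Last∈{0,2,4}. Last=0: 120. Last nonzero: 2×4×P(4,4) = 192. Total = 312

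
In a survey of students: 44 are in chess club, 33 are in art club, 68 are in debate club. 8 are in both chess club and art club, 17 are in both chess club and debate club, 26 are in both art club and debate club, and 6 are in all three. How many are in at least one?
|A∪B∪C| = 44+33+68-8-17-26+6 = 100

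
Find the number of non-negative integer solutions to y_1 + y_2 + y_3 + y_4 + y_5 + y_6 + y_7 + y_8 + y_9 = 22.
C(22+9-1, 9-1) = C(30, 8) = 5852925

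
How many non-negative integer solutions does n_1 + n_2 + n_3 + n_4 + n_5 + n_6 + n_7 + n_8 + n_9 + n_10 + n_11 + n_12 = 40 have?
C(40+12-1, 12-1) = C(51, 11) = 47626016970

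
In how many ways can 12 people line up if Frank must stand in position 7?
Fix one position: (12-1)! = 39916800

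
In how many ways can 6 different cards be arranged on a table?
6! = 720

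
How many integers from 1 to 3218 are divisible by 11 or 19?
⌊3218/11⌋ + ⌊3218/19⌋ - ⌊3218/209⌋ = 292 + 169 - 15 = 446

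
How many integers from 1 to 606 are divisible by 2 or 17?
⌊606/2⌋ + ⌊606/17⌋ - ⌊606/34⌋ = 303 + 35 - 17 = 321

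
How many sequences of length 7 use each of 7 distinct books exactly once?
7! = 5040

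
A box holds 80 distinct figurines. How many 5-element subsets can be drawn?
C(80,5) = 80!/(5!×75!) = 24040016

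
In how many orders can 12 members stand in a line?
12! = 479001600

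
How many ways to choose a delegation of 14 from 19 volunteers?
C(19,14) = 19!/(14!×5!) = 11628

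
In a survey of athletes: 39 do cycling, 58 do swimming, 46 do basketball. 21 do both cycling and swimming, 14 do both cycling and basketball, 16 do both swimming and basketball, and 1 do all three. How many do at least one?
|A∪B∪C| = 39+58+46-21-14-16+1 = 93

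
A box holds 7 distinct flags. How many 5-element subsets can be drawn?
C(7,5) = 7!/(5!×2!) = 21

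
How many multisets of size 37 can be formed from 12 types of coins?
C(37+12-1, 12-1) = C(48, 11) = 22595200368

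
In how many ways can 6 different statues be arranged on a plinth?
6! = 720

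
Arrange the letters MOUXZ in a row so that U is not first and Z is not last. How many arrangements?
By inclusion-exclusion: 5! - 2×(5-1)! + (5-2)! = 120 - 48 + 6 = 78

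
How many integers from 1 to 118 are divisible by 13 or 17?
⌊118/13⌋ + ⌊118/17⌋ - ⌊118/221⌋ = 9 + 6 - 0 = 15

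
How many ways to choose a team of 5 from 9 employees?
C(9,5) = 9!/(5!×4!) = 126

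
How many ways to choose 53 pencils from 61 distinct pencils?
C(61,53) = 61!/(53!×8!) = 2944827765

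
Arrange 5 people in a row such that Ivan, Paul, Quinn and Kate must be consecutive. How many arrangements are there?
Treat the 4 as one block: (5-4+1)! × 4! = 2 × 24 = 48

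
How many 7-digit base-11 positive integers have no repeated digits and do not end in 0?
Last digit: 10 nonzero choices. First digit: 9 (nonzero, ≠last). Middle 5: P(9,5) = 15120. Total = 1360800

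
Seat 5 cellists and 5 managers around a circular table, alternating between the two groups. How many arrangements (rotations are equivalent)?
Fix one of the cellists: (5-1)! ways for the remaining cellists, × 5! ways for the managers = 24 × 120 = 2880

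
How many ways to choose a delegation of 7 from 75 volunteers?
C(75,7) = 75!/(7!×68!) = 1984829850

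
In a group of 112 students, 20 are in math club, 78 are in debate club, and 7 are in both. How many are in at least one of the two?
|A∪B| = |A| + |B| - |A∩B| = 20 + 78 - 7 = 91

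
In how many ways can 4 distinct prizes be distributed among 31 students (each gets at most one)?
P(31,4) = 31!/(31-4)! = 755160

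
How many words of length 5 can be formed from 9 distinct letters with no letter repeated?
P(9,5) = 9!/(9-5)! = 15120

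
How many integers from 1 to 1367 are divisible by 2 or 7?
⌊1367/2⌋ + ⌊1367/7⌋ - ⌊1367/14⌋ = 683 + 195 - 97 = 781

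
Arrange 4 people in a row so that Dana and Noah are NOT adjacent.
Total - adjacent = 4! - (4-1)!×2 = 24 - 12 = 12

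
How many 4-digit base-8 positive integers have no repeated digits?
First digit: 7 choices (nonzero). Then descending: 7 × 7 × 6 × 5 = 1470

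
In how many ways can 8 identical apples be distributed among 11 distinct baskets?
C(8+11-1, 11-1) = C(18, 10) = 43758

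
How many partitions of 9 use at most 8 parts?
By conjugation, equals partitions of 9 into parts ≤ 8. Let r_j(i) = number of partitions of i into parts ≤ j, for i = 0..9. r_1(i) = 1 for all i; r_j(i) = r_{j-1}(i) + r_j(i-j). Rows j = 2..8: ≤2: 1 1 2 2 3 3 4 4 5 5; ≤3: 1 1 2 3 4 5 7 8 10 12; ≤4: 1 1 2 3 5 6 9 11 15 18; ≤5: 1 1 2 3 5 7 10 13 18 23; ≤6: 1 1 2 3 5 7 11 14 20 26; ≤7: 1 1 2 3 5 7 11 15 21 28; ≤8: 1 1 2 3 5 7 11 15 22 29. r_8(9) = 29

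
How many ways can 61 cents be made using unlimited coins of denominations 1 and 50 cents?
Coefficient of x^61 in 1/(1-x^1) · 1/(1-x^50). Use j coins of 50 for j = 0..⌊61/50⌋ = 1, the rest in 1s: 1 + 1 = 2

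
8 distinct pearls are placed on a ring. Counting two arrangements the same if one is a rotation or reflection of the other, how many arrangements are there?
(8-1)!/2 = 5040/2 = 2520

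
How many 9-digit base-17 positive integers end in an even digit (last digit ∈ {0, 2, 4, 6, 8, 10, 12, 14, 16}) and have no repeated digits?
Last∈{0,2,4,6,8,10,12,14,16}. Last=0: 518918400. Last nonzero: 8×15×P(15,7) = 3891888000. Total = 4410806400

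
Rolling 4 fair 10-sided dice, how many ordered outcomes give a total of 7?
Coefficient of x^7 in (x + x² + ... + x^10)^4. By inclusion-exclusion on dice exceeding 10: Σ_j (-1)^j C(4,j)·C(7-1-10j, 3) = C(4,0)·C(6,3) = 1·20 = 20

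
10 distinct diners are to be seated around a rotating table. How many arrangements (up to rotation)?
Circular: fix one position, arrange the rest. (10-1)! = 362880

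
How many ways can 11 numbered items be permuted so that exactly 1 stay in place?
Choose the 1 fixed point C(11,1) = 11, derange the rest: !10 = Σ_{j=0}^{10} (-1)^j·10!/j! = 3628800 - 3628800 + 1814400 - 604800 + 151200 - 30240 + 5040 - 720 + 90 - 10 + 1 = 1334961. Product = 11 × 1334961 = 14684571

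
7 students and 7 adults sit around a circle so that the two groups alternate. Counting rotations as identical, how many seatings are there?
Fix one of the students: (7-1)! ways for the remaining students, × 7! ways for the adults = 720 × 5040 = 3628800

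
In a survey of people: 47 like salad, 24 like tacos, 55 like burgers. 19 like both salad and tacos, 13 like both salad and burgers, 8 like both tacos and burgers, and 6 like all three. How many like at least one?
|A∪B∪C| = 47+24+55-19-13-8+6 = 92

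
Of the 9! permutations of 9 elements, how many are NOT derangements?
Complement of the derangements. !9 = Σ_{j=0}^{9} (-1)^j·9!/j! = 362880 - 362880 + 181440 - 60480 + 15120 - 3024 + 504 - 72 + 9 - 1 = 133496. 9! - !9 = 362880 - 133496 = 229384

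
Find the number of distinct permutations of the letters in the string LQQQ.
4! / (3! × 1!) = 4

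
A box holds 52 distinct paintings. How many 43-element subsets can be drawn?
C(52,43) = 52!/(43!×9!) = 3679075400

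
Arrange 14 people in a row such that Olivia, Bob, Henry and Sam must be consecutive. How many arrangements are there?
Treat the 4 as one block: (14-4+1)! × 4! = 39916800 × 24 = 958003200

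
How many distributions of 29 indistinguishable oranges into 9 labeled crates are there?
C(29+9-1, 9-1) = C(37, 8) = 38608020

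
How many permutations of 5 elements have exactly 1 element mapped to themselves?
Choose the 1 fixed point C(5,1) = 5, derange the rest: !4 = Σ_{j=0}^{4} (-1)^j·4!/j! = 24 - 24 + 12 - 4 + 1 = 9. Product = 5 × 9 = 45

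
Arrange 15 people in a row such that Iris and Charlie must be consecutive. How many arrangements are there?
Treat the 2 as one block: (15-2+1)! × 2! = 87178291200 × 2 = 174356582400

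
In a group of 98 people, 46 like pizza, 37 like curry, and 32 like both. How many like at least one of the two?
|A∪B| = |A| + |B| - |A∩B| = 46 + 37 - 32 = 51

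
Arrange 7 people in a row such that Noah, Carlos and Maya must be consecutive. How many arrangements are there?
Treat the 3 as one block: (7-3+1)! × 3! = 120 × 6 = 720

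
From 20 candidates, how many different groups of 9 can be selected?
C(20,9) = 20!/(9!×11!) = 167960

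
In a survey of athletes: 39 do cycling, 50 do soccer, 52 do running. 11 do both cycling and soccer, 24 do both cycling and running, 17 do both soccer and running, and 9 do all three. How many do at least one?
|A∪B∪C| = 39+50+52-11-24-17+9 = 98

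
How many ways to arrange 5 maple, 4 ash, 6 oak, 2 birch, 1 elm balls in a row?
18! / (5! × 4! × 6! × 2! × 1!) = 1543782240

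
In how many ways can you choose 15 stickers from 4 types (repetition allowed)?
C(15+4-1, 4-1) = C(18, 3) = 816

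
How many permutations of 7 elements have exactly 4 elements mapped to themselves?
Choose the 4 fixed points C(7,4) = 35, derange the rest: !3 = Σ_{j=0}^{3} (-1)^j·3!/j! = 6 - 6 + 3 - 1 = 2. Product = 35 × 2 = 70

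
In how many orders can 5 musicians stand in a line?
5! = 120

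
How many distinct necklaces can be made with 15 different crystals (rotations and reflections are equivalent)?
(15-1)!/2 = 87178291200/2 = 43589145600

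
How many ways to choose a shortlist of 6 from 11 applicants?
C(11,6) = 11!/(6!×5!) = 462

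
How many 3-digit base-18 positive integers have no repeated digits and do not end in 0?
Last digit: 17 nonzero choices. First digit: 16 (nonzero, ≠last). Middle 1: P(16,1) = 16. Total = 4352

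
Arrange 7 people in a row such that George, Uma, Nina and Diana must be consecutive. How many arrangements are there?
Treat the 4 as one block: (7-4+1)! × 4! = 24 × 24 = 576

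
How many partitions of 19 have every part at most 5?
Let r_j(i) = number of partitions of i into parts ≤ j, for i = 0..19. r_1(i) = 1 for all i; r_j(i) = r_{j-1}(i) + r_j(i-j). Rows j = 2..5: ≤2: 1 1 2 2 3 3 4 4 5 5 6 6 7 7 8 8 9 9 10 10; ≤3: 1 1 2 3 4 5 7 8 10 12 14 16 19 21 24 27 30 33 37 40; ≤4: 1 1 2 3 5 6 9 11 15 18 23 27 34 39 47 54 64 72 84 94; ≤5: 1 1 2 3 5 7 10 13 18 23 30 37 47 57 70 84 101 119 141 164. r_5(19) = 164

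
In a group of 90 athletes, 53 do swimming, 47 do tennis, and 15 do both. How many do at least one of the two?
|A∪B| = |A| + |B| - |A∩B| = 53 + 47 - 15 = 85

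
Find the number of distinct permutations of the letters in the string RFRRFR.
6! / (4! × 2!) = 15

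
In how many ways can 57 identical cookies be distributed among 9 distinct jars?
C(57+9-1, 9-1) = C(65, 8) = 5047381560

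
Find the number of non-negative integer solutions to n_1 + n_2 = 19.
C(19+2-1, 2-1) = C(20, 1) = 20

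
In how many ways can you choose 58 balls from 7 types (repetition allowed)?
C(58+7-1, 7-1) = C(64, 6) = 74974368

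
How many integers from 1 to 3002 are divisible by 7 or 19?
⌊3002/7⌋ + ⌊3002/19⌋ - ⌊3002/133⌋ = 428 + 158 - 22 = 564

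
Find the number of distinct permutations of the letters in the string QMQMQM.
6! / (3! × 3!) = 20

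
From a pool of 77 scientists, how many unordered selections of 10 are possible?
C(77,10) = 77!/(10!×67!) = 1096993404430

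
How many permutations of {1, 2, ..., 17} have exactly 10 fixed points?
Choose the 10 fixed points C(17,10) = 19448, derange the rest: !7 = Σ_{j=0}^{7} (-1)^j·7!/j! = 5040 - 5040 + 2520 - 840 + 210 - 42 + 7 - 1 = 1854. Product = 19448 × 1854 = 36056592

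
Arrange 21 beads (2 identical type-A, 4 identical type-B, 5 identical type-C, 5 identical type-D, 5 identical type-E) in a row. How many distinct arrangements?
21! / (2! × 4! × 5! × 5! × 5!) = 615969113760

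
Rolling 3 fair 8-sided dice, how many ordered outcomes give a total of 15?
Coefficient of x^15 in (x + x² + ... + x^8)^3. By inclusion-exclusion on dice exceeding 8: Σ_j (-1)^j C(3,j)·C(15-1-8j, 2) = C(3,0)·C(14,2) - C(3,1)·C(6,2) = 1·91 - 3·15 = 46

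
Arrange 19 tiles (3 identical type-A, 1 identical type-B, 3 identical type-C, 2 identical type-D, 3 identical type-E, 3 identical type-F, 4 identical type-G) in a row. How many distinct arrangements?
19! / (3! × 1! × 3! × 2! × 3! × 3! × 4!) = 1955457504000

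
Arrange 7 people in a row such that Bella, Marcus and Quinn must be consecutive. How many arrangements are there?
Treat the 3 as one block: (7-3+1)! × 3! = 120 × 6 = 720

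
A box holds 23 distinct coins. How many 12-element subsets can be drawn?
C(23,12) = 23!/(12!×11!) = 1352078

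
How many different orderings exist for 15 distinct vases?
15! = 1307674368000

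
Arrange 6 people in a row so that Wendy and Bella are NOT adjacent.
Total - adjacent = 6! - (6-1)!×2 = 720 - 240 = 480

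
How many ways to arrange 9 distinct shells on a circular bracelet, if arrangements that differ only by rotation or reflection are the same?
(9-1)!/2 = 40320/2 = 20160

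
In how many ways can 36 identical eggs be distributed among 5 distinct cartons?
C(36+5-1, 5-1) = C(40, 4) = 91390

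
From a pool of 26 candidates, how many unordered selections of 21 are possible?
C(26,21) = 26!/(21!×5!) = 65780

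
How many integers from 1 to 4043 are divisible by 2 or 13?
⌊4043/2⌋ + ⌊4043/13⌋ - ⌊4043/26⌋ = 2021 + 311 - 155 = 2177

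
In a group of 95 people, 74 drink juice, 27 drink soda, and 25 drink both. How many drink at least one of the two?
|A∪B| = |A| + |B| - |A∩B| = 74 + 27 - 25 = 76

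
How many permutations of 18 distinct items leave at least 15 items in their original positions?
Exactly j fixed points: C(18,j)·!(18-j); sum over j ≥ 15 (derangement numbers via !m = (m-1)·(!(m-1) + !(m-2)): !0..!3 = 1, 0, 1, 2). Σ_{j=15}^{18} C(18,j)·!(18-j) = C(18,15)·!3 + C(18,16)·!2 + C(18,17)·!1 + C(18,18)·!0 = 816·2 + 153·1 + 18·0 + 1·1 = 1786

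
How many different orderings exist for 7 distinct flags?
7! = 5040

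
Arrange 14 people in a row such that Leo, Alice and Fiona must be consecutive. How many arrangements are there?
Treat the 3 as one block: (14-3+1)! × 3! = 479001600 × 6 = 2874009600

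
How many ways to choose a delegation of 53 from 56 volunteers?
C(56,53) = 56!/(53!×3!) = 27720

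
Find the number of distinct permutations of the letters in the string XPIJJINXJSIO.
12! / (3! × 3! × 1! × 1! × 1! × 1! × 2!) = 6652800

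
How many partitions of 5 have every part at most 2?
Let r_j(i) = number of partitions of i into parts ≤ j, for i = 0..5. r_1(i) = 1 for all i; r_j(i) = r_{j-1}(i) + r_j(i-j). Rows j = 2..2: ≤2: 1 1 2 2 3 3. r_2(5) = 3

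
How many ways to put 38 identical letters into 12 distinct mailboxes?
C(38+12-1, 12-1) = C(49, 11) = 29135916264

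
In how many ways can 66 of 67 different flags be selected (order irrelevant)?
C(67,66) = 67!/(66!×1!) = 67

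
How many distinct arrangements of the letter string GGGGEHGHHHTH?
12! / (1! × 1! × 5! × 5!) = 33264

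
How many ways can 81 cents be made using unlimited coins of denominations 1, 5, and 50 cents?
Coefficient of x^81 in 1/(1-x^1) · 1/(1-x^5) · 1/(1-x^50). Case on j = number of 50-cent coins (j = 0..1); remainder r = 81 - 50j is made from {1,5} in ⌊r/5⌋+1 ways. r = 81, 31 → 17 + 7 = 24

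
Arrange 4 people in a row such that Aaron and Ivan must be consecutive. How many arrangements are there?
Treat the 2 as one block: (4-2+1)! × 2! = 6 × 2 = 12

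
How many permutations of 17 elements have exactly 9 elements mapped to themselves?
Choose the 9 fixed points C(17,9) = 24310, derange the rest: !8 = Σ_{j=0}^{8} (-1)^j·8!/j! = 40320 - 40320 + 20160 - 6720 + 1680 - 336 + 56 - 8 + 1 = 14833. Product = 24310 × 14833 = 360590230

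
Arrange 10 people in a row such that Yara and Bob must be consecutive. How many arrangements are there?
Treat the 2 as one block: (10-2+1)! × 2! = 362880 × 2 = 725760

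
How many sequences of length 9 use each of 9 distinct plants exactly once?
9! = 362880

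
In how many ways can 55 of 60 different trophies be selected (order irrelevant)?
C(60,55) = 60!/(55!×5!) = 5461512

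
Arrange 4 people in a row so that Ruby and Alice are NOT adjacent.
Total - adjacent = 4! - (4-1)!×2 = 24 - 12 = 12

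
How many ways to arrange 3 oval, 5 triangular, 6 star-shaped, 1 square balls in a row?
15! / (3! × 5! × 6! × 1!) = 2522520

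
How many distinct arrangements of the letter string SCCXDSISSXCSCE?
14! / (4! × 5! × 1! × 2! × 1! × 1!) = 15135120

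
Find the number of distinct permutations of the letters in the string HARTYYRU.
8! / (1! × 1! × 1! × 1! × 2! × 2!) = 10080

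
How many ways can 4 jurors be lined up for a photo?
4! = 24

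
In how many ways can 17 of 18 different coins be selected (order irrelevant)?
C(18,17) = 18!/(17!×1!) = 18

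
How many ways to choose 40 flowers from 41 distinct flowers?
C(41,40) = 41!/(40!×1!) = 41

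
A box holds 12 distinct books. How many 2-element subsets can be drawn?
C(12,2) = 12!/(2!×10!) = 66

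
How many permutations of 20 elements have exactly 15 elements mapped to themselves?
Choose the 15 fixed points C(20,15) = 15504, derange the rest: !5 = Σ_{j=0}^{5} (-1)^j·5!/j! = 120 - 120 + 60 - 20 + 5 - 1 = 44. Product = 15504 × 44 = 682176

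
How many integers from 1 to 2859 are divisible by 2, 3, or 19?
⌊2859/2⌋+⌊2859/3⌋+⌊2859/19⌋ - ⌊2859/6⌋-⌊2859/38⌋-⌊2859/57⌋ + ⌊2859/114⌋ = 1429+953+150 - 476-75-50 + 25 = 1956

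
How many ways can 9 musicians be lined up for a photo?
9! = 362880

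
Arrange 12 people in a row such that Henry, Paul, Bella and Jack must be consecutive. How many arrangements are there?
Treat the 4 as one block: (12-4+1)! × 4! = 362880 × 24 = 8709120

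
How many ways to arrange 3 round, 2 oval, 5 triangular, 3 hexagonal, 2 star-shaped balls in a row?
15! / (3! × 2! × 5! × 3! × 2!) = 75675600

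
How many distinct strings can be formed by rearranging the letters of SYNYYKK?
7! / (3! × 2! × 1! × 1!) = 420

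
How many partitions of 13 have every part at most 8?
Let r_j(i) = number of partitions of i into parts ≤ j, for i = 0..13. r_1(i) = 1 for all i; r_j(i) = r_{j-1}(i) + r_j(i-j). Rows j = 2..8: ≤2: 1 1 2 2 3 3 4 4 5 5 6 6 7 7; ≤3: 1 1 2 3 4 5 7 8 10 12 14 16 19 21; ≤4: 1 1 2 3 5 6 9 11 15 18 23 27 34 39; ≤5: 1 1 2 3 5 7 10 13 18 23 30 37 47 57; ≤6: 1 1 2 3 5 7 11 14 20 26 35 44 58 71; ≤7: 1 1 2 3 5 7 11 15 21 28 38 49 65 82; ≤8: 1 1 2 3 5 7 11 15 22 29 40 52 70 89. r_8(13) = 89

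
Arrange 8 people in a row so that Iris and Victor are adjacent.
Treat as block: (8-1)! × 2! = 5040 × 2 = 10080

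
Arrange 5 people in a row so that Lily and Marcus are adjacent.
Treat as block: (5-1)! × 2! = 24 × 2 = 48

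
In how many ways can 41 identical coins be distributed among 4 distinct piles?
C(41+4-1, 4-1) = C(44, 3) = 13244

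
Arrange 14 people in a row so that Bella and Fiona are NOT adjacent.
Total - adjacent = 14! - (14-1)!×2 = 87178291200 - 12454041600 = 74724249600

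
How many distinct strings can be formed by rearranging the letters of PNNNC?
5! / (3! × 1! × 1!) = 20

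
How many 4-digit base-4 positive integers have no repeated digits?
First digit: 3 choices (nonzero). Then descending: 3 × 3 × 2 × 1 = 18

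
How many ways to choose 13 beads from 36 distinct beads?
C(36,13) = 36!/(13!×23!) = 2310789600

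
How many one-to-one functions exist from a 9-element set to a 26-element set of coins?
P(26,9) = 26!/(26-9)! = 1133836704000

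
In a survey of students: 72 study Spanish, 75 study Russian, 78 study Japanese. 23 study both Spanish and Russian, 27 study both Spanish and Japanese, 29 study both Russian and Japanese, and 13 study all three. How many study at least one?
|A∪B∪C| = 72+75+78-23-27-29+13 = 159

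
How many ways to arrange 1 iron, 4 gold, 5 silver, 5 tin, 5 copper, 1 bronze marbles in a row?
21! / (1! × 4! × 5! × 5! × 5! × 1!) = 1231938227520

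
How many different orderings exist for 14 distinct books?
14! = 87178291200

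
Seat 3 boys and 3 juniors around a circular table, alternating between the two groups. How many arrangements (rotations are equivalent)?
Fix one of the boys: (3-1)! ways for the remaining boys, × 3! ways for the juniors = 2 × 6 = 12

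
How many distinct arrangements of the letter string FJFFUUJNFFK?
11! / (2! × 2! × 1! × 5! × 1!) = 83160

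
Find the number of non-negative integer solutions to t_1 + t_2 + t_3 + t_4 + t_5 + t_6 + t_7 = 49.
C(49+7-1, 7-1) = C(55, 6) = 28989675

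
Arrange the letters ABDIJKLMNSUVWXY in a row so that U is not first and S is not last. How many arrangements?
By inclusion-exclusion: 15! - 2×(15-1)! + (15-2)! = 1307674368000 - 174356582400 + 6227020800 = 1139544806400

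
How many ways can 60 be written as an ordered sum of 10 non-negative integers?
C(60+10-1, 10-1) = C(69, 9) = 56672074888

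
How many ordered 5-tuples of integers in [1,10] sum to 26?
Coefficient of x^26 in (x + x² + ... + x^10)^5. By inclusion-exclusion on dice exceeding 10: Σ_j (-1)^j C(5,j)·C(26-1-10j, 4) = C(5,0)·C(25,4) - C(5,1)·C(15,4) + C(5,2)·C(5,4) = 1·12650 - 5·1365 + 10·5 = 5875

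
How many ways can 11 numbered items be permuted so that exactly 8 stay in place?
Choose the 8 fixed points C(11,8) = 165, derange the rest: !3 = Σ_{j=0}^{3} (-1)^j·3!/j! = 6 - 6 + 3 - 1 = 2. Product = 165 × 2 = 330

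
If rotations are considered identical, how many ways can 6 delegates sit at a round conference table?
Circular: fix one position, arrange the rest. (6-1)! = 120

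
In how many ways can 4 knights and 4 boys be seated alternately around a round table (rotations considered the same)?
Fix one of the knights: (4-1)! ways for the remaining knights, × 4! ways for the boys = 6 × 24 = 144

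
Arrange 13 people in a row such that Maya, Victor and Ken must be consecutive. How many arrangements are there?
Treat the 3 as one block: (13-3+1)! × 3! = 39916800 × 6 = 239500800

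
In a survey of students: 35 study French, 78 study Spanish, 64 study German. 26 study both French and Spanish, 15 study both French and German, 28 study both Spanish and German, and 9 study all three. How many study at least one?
|A∪B∪C| = 35+78+64-26-15-28+9 = 117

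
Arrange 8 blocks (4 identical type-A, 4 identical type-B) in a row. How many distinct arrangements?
8! / (4! × 4!) = 70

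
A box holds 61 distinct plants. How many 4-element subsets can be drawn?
C(61,4) = 61!/(4!×57!) = 521855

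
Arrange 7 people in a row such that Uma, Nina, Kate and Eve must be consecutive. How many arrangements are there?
Treat the 4 as one block: (7-4+1)! × 4! = 24 × 24 = 576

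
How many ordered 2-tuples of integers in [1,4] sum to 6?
Coefficient of x^6 in (x + x² + ... + x^4)^2. By inclusion-exclusion on dice exceeding 4: Σ_j (-1)^j C(2,j)·C(6-1-4j, 1) = C(2,0)·C(5,1) - C(2,1)·C(1,1) = 1·5 - 2·1 = 3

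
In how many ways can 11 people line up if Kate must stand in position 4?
Fix one position: (11-1)! = 3628800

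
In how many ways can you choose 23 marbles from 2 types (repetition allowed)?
C(23+2-1, 2-1) = C(24, 1) = 24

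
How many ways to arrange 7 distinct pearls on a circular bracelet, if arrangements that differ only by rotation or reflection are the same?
(7-1)!/2 = 720/2 = 360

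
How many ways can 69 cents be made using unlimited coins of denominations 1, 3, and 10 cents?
Coefficient of x^69 in 1/(1-x^1) · 1/(1-x^3) · 1/(1-x^10). Case on j = number of 10-cent coins (j = 0..6); remainder r = 69 - 10j is made from {1,3} in ⌊r/3⌋+1 ways. r = 69, 59, 49, 39, 29, 19, 9 → 24 + 20 + 17 + 14 + 10 + 7 + 4 = 96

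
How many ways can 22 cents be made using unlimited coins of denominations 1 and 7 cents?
Coefficient of x^22 in 1/(1-x^1) · 1/(1-x^7). Use j coins of 7 for j = 0..⌊22/7⌋ = 3, the rest in 1s: 3 + 1 = 4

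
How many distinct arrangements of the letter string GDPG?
4! / (1! × 1! × 2!) = 12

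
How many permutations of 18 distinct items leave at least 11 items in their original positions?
Exactly j fixed points: C(18,j)·!(18-j); sum over j ≥ 11 (derangement numbers via !m = (m-1)·(!(m-1) + !(m-2)): !0..!7 = 1, 0, 1, 2, 9, 44, 265, 1854). Σ_{j=11}^{18} C(18,j)·!(18-j) = C(18,11)·!7 + C(18,12)·!6 + C(18,13)·!5 + C(18,14)·!4 + C(18,15)·!3 + C(18,16)·!2 + C(18,17)·!1 + C(18,18)·!0 = 31824·1854 + 18564·265 + 8568·44 + 3060·9 + 816·2 + 153·1 + 18·0 + 1·1 = 64327474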